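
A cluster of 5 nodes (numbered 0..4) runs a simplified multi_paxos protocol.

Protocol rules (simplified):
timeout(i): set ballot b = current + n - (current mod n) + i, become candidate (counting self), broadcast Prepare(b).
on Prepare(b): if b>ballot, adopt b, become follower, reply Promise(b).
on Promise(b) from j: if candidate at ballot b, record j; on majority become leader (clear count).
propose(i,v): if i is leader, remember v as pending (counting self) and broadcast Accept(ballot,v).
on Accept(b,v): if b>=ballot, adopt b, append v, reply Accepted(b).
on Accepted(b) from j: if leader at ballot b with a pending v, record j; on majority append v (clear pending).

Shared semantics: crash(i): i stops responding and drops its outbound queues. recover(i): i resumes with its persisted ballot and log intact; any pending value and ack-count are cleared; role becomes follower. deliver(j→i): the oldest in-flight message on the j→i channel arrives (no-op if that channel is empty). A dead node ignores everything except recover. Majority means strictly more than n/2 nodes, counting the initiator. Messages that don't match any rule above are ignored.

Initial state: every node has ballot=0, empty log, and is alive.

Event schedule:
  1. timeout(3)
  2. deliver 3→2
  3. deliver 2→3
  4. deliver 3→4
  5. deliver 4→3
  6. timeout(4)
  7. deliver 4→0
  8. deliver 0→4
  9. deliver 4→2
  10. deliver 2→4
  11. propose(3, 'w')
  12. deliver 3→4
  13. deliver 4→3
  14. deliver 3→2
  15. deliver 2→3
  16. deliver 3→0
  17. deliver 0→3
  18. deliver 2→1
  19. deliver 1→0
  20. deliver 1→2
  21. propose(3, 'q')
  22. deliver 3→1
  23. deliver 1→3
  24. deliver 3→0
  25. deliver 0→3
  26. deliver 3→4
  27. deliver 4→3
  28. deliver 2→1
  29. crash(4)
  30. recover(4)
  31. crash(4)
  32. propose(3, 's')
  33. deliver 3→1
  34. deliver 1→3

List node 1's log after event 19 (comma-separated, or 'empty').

empty

1. timeout(3):  <3:cand b8 ->
2. deliver 3→2:  <2:foll b8 ->
3. deliver 2→3:  nop
4. deliver 3→4:  <4:foll b8 ->
5. deliver 4→3:  <3:lead b8 ->
6. timeout(4):  <4:cand b14 ->
7. deliver 4→0:  <0:foll b14 ->
8. deliver 0→4:  nop
9. deliver 4→2:  <2:foll b14 ->
10. deliver 2→4:  <4:lead b14 ->
11. propose(3,'w'):  nop
12. deliver 3→4:  nop
13. deliver 4→3:  <3:foll b14 ->
14. deliver 3→2:  nop
15. deliver 2→3:  nop
16. deliver 3→0:  nop
17. deliver 0→3:  nop
18. deliver 2→1:  nop
19. deliver 1→0:  nop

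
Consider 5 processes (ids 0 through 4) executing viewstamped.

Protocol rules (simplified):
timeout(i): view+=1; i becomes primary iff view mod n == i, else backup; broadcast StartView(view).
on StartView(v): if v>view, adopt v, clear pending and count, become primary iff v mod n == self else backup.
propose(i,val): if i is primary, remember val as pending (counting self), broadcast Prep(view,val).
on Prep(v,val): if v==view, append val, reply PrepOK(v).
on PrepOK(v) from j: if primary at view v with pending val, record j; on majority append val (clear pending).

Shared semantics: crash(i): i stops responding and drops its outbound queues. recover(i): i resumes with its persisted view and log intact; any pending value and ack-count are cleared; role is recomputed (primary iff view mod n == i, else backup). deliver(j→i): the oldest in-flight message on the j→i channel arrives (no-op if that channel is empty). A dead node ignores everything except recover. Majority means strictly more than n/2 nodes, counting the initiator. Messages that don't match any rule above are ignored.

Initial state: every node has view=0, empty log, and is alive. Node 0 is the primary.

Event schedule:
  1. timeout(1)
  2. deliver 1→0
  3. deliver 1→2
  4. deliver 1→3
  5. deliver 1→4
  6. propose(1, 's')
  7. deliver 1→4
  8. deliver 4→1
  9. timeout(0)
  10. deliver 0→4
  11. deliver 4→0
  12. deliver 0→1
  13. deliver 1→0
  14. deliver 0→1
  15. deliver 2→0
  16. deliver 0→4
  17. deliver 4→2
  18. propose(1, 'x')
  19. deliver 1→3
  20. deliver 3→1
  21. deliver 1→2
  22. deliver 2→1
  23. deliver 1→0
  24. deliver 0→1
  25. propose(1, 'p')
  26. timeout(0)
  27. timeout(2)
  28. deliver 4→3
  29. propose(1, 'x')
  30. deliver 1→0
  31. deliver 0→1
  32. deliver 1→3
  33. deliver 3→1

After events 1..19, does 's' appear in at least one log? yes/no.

yes

e1 timeout(1): 1[prim,v=1,-]
e2 deliver 1→0: 0[back,v=1,-]
e3 deliver 1→2: 2[back,v=1,-]
e4 deliver 1→3: 3[back,v=1,-]
e5 deliver 1→4: 4[back,v=1,-]
e6 propose(1,'s'): ·
e7 deliver 1→4: 4[back,v=1,s]
e8 deliver 4→1: ·
e9 timeout(0): 0[back,v=2,-]
e10 deliver 0→4: 4[back,v=2,s]
e11 deliver 4→0: ·
e12 deliver 0→1: 1[back,v=2,-]
e13 deliver 1→0: ·
e14 deliver 0→1: ·
e15 deliver 2→0: ·
e16 deliver 0→4: ·
e17 deliver 4→2: ·
e18 propose(1,'x'): ·
e19 deliver 1→3: 3[back,v=1,s]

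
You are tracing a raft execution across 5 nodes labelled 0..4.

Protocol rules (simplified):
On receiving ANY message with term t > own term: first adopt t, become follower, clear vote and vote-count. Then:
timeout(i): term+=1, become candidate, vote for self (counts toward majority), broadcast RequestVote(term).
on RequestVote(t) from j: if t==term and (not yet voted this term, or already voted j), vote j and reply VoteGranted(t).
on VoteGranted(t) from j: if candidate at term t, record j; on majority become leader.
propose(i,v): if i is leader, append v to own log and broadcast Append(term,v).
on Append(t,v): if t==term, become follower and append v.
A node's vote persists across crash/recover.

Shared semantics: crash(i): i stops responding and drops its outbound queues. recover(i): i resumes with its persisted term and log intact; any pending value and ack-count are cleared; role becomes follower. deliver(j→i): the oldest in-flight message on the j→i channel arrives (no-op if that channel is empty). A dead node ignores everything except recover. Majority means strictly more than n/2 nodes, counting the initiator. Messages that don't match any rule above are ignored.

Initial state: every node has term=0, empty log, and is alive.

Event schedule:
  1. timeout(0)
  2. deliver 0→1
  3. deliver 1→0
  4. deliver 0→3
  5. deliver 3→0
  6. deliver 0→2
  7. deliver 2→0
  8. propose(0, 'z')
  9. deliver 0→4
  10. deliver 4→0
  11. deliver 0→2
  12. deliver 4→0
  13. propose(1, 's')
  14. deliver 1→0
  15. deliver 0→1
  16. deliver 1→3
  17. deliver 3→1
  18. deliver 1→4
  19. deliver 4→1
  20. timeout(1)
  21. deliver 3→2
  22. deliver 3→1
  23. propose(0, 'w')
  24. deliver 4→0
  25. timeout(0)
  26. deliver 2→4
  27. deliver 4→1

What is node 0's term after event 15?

1

[1] timeout(0) → N0(cand t1 [-])
[2] deliver 0→1 → N1(foll t1 [-])
[3] deliver 1→0 → ∅
[4] deliver 0→3 → N3(foll t1 [-])
[5] deliver 3→0 → N0(lead t1 [-])
[6] deliver 0→2 → N2(foll t1 [-])
[7] deliver 2→0 → ∅
[8] propose(0,'z') → N0(lead t1 [z])
[9] deliver 0→4 → N4(foll t1 [-])
[10] deliver 4→0 → ∅
[11] deliver 0→2 → N2(foll t1 [z])
[12] deliver 4→0 → ∅
[13] propose(1,'s') → ∅
[14] deliver 1→0 → ∅
[15] deliver 0→1 → N1(foll t1 [z])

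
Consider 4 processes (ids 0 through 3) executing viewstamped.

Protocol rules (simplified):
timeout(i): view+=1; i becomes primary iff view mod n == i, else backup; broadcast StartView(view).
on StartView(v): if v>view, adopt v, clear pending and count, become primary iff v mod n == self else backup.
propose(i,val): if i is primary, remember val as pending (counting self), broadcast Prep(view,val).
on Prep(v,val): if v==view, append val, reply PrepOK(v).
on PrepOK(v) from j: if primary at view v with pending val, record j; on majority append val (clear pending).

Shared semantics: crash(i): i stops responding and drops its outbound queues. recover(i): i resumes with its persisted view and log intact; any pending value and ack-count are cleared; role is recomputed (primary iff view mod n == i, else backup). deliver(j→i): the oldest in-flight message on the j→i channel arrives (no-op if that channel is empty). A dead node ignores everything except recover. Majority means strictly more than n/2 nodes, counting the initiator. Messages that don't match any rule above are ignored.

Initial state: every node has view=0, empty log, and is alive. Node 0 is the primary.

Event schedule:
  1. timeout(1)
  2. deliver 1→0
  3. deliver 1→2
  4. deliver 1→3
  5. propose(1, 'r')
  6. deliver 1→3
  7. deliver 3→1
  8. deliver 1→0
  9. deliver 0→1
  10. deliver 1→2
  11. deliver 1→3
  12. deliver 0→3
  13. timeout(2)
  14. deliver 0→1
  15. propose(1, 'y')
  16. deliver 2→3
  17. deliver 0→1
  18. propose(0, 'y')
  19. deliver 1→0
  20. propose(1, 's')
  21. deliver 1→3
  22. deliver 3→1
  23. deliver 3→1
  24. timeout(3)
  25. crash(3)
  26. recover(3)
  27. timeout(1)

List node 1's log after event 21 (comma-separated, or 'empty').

r

e1 timeout(1): 1[prim,v=1,-]
e2 deliver 1→0: 0[back,v=1,-]
e3 deliver 1→2: 2[back,v=1,-]
e4 deliver 1→3: 3[back,v=1,-]
e5 propose(1,'r'): ·
e6 deliver 1→3: 3[back,v=1,r]
e7 deliver 3→1: ·
e8 deliver 1→0: 0[back,v=1,r]
e9 deliver 0→1: 1[prim,v=1,r]
e10 deliver 1→2: 2[back,v=1,r]
e11 deliver 1→3: ·
e12 deliver 0→3: ·
e13 timeout(2): 2[prim,v=2,r]
e14 deliver 0→1: ·
e15 propose(1,'y'): ·
e16 deliver 2→3: 3[back,v=2,r]
e17 deliver 0→1: ·
e18 propose(0,'y'): ·
e19 deliver 1→0: 0[back,v=1,r,y]
e20 propose(1,'s'): ·
e21 deliver 1→3: ·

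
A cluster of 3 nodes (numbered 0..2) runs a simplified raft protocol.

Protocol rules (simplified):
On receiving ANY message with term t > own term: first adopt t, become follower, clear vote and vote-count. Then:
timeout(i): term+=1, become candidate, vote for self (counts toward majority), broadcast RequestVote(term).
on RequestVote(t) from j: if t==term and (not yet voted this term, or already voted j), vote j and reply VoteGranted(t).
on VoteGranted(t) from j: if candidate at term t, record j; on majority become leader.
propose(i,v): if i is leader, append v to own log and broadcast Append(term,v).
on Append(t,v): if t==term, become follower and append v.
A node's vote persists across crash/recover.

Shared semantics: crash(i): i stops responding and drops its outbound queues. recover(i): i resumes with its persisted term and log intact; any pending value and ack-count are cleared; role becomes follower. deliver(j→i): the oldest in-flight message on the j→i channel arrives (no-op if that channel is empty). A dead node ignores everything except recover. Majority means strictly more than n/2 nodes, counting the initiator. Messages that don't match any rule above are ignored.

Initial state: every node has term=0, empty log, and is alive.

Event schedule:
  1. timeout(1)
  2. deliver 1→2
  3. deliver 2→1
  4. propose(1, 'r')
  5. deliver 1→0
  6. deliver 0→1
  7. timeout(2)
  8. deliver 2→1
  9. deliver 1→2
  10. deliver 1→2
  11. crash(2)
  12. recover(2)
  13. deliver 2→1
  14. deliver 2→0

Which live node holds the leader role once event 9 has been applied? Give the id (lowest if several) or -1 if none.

[1] timeout(1) → N1(cand t1 [-])
[2] deliver 1→2 → N2(foll t1 [-])
[3] deliver 2→1 → N1(lead t1 [-])
[4] propose(1,'r') → N1(lead t1 [r])
[5] deliver 1→0 → N0(foll t1 [-])
[6] deliver 0→1 → ∅
[7] timeout(2) → N2(cand t2 [-])
[8] deliver 2→1 → N1(foll t2 [r])
[9] deliver 1→2 → ∅

-1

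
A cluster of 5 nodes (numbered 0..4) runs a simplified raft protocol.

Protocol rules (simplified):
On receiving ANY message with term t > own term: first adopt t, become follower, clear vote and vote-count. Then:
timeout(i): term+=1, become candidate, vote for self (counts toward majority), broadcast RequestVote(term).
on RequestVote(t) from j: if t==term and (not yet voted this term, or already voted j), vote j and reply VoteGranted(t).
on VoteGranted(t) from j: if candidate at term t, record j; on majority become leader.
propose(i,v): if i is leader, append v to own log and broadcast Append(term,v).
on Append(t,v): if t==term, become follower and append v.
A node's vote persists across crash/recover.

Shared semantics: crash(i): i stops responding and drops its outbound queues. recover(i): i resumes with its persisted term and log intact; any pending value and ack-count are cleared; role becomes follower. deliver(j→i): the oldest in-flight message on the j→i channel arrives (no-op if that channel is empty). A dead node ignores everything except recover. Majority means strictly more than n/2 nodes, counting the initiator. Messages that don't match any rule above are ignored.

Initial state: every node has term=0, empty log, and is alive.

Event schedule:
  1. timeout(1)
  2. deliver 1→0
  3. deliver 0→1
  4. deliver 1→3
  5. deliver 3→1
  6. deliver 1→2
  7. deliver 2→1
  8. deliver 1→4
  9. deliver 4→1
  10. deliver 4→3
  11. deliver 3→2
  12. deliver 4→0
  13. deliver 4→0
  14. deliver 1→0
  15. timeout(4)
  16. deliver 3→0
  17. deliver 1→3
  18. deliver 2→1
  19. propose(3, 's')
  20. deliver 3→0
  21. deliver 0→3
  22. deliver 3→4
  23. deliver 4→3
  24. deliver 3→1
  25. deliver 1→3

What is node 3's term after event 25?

e1 timeout(1): 1[cand,t=1,-]
e2 deliver 1→0: 0[foll,t=1,-]
e3 deliver 0→1: ·
e4 deliver 1→3: 3[foll,t=1,-]
e5 deliver 3→1: 1[lead,t=1,-]
e6 deliver 1→2: 2[foll,t=1,-]
e7 deliver 2→1: ·
e8 deliver 1→4: 4[foll,t=1,-]
e9 deliver 4→1: ·
e10 deliver 4→3: ·
e11 deliver 3→2: ·
e12 deliver 4→0: ·
e13 deliver 4→0: ·
e14 deliver 1→0: ·
e15 timeout(4): 4[cand,t=2,-]
e16 deliver 3→0: ·
e17 deliver 1→3: ·
e18 deliver 2→1: ·
e19 propose(3,'s'): ·
e20 deliver 3→0: ·
e21 deliver 0→3: ·
e22 deliver 3→4: ·
e23 deliver 4→3: 3[foll,t=2,-]
e24 deliver 3→1: ·
e25 deliver 1→3: ·

2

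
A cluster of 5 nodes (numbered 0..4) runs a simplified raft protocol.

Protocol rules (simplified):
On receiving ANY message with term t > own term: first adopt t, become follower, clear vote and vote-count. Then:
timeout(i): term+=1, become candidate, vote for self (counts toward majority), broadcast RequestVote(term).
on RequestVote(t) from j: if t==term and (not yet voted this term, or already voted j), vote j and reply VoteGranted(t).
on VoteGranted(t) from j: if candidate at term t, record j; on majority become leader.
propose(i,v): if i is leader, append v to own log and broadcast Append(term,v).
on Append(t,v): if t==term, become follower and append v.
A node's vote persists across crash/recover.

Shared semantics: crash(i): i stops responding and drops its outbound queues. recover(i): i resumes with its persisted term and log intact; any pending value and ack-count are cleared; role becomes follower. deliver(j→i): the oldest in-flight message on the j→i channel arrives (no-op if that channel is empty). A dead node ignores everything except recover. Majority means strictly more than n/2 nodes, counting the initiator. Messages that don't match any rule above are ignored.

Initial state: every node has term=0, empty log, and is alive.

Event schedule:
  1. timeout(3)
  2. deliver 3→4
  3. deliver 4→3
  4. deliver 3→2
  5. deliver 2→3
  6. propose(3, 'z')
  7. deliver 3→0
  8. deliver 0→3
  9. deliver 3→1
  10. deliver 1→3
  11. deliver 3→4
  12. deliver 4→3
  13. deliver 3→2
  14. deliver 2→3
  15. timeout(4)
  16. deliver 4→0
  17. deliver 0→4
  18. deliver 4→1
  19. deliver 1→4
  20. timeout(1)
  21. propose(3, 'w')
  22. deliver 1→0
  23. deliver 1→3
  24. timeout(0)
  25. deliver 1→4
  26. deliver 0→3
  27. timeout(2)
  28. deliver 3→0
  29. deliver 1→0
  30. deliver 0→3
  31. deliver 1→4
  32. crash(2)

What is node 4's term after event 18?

e1 timeout(3): 3[cand,t=1,-]
e2 deliver 3→4: 4[foll,t=1,-]
e3 deliver 4→3: ·
e4 deliver 3→2: 2[foll,t=1,-]
e5 deliver 2→3: 3[lead,t=1,-]
e6 propose(3,'z'): 3[lead,t=1,z]
e7 deliver 3→0: 0[foll,t=1,-]
e8 deliver 0→3: ·
e9 deliver 3→1: 1[foll,t=1,-]
e10 deliver 1→3: ·
e11 deliver 3→4: 4[foll,t=1,z]
e12 deliver 4→3: ·
e13 deliver 3→2: 2[foll,t=1,z]
e14 deliver 2→3: ·
e15 timeout(4): 4[cand,t=2,z]
e16 deliver 4→0: 0[foll,t=2,-]
e17 deliver 0→4: ·
e18 deliver 4→1: 1[foll,t=2,-]

2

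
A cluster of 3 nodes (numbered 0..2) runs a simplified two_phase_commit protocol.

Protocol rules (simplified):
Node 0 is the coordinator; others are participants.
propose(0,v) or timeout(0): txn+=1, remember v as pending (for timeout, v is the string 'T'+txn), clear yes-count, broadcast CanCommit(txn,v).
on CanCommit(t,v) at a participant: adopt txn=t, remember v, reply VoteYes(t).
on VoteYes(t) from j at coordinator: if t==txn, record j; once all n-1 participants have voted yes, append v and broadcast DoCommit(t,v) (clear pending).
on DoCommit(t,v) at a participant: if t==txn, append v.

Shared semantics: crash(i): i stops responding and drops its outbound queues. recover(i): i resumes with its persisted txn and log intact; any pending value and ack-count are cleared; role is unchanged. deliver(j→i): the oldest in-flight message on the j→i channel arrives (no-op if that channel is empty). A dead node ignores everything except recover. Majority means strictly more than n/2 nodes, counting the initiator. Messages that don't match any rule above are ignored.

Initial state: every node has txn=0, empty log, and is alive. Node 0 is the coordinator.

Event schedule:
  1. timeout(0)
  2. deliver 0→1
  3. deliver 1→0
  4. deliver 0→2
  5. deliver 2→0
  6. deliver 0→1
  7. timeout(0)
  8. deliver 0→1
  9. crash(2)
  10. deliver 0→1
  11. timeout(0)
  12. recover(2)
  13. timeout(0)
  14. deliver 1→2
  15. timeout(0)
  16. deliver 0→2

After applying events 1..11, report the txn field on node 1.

[1] timeout(0) → N0(coor t1 [-])
[2] deliver 0→1 → N1(part t1 [-])
[3] deliver 1→0 → ∅
[4] deliver 0→2 → N2(part t1 [-])
[5] deliver 2→0 → N0(coor t1 [T1])
[6] deliver 0→1 → N1(part t1 [T1])
[7] timeout(0) → N0(coor t2 [T1])
[8] deliver 0→1 → N1(part t2 [T1])
[9] crash(2) → N2(✗part t1 [-])
[10] deliver 0→1 → ∅
[11] timeout(0) → N0(coor t3 [T1])

2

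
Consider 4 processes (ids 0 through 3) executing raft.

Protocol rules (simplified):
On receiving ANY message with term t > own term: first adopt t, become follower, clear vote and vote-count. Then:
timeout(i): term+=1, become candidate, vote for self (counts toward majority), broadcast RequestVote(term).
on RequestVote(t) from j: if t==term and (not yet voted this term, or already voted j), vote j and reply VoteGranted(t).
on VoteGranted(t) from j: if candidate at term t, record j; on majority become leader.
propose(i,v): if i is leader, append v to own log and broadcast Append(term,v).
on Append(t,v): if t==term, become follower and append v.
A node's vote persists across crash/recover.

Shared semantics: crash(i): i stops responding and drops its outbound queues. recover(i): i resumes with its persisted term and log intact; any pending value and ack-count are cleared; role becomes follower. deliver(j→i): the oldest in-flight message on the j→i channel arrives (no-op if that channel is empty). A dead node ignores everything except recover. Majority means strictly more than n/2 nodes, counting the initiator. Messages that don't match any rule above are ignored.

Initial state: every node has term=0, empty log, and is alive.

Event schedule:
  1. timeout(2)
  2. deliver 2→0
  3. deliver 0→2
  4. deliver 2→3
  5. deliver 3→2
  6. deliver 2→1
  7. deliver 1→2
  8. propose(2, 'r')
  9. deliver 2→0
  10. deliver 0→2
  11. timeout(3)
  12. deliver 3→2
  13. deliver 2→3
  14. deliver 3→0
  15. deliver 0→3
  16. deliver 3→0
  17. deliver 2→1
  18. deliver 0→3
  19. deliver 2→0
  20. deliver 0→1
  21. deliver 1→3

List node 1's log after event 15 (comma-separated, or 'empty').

empty

step 1 timeout(2): 2={cand,t=1,log=-}
step 2 deliver 2→0: 0={foll,t=1,log=-}
step 3 deliver 0→2: —
step 4 deliver 2→3: 3={foll,t=1,log=-}
step 5 deliver 3→2: 2={lead,t=1,log=-}
step 6 deliver 2→1: 1={foll,t=1,log=-}
step 7 deliver 1→2: —
step 8 propose(2,'r'): 2={lead,t=1,log=r}
step 9 deliver 2→0: 0={foll,t=1,log=r}
step 10 deliver 0→2: —
step 11 timeout(3): 3={cand,t=2,log=-}
step 12 deliver 3→2: 2={foll,t=2,log=r}
step 13 deliver 2→3: —
step 14 deliver 3→0: 0={foll,t=2,log=r}
step 15 deliver 0→3: —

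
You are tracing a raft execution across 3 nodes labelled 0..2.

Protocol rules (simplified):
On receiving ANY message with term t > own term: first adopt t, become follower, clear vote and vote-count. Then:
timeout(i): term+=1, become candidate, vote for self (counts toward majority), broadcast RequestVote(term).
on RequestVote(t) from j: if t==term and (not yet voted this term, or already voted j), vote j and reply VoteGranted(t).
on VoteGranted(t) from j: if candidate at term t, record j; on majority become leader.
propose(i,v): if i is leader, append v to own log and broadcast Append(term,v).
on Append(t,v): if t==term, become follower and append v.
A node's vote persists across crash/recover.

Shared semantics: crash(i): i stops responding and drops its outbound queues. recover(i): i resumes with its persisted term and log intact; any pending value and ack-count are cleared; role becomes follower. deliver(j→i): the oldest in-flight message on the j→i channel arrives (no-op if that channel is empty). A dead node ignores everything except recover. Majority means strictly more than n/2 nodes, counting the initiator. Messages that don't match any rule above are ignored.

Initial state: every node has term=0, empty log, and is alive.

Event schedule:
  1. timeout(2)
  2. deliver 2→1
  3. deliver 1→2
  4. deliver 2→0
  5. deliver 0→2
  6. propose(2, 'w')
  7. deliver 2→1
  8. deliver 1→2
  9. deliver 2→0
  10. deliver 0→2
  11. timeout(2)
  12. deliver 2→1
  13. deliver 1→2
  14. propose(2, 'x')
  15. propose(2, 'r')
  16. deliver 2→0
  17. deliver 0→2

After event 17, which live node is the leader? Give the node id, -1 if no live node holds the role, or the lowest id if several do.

2

1. timeout(2):  <2:cand t1 ->
2. deliver 2→1:  <1:foll t1 ->
3. deliver 1→2:  <2:lead t1 ->
4. deliver 2→0:  <0:foll t1 ->
5. deliver 0→2:  nop
6. propose(2,'w'):  <2:lead t1 w>
7. deliver 2→1:  <1:foll t1 w>
8. deliver 1→2:  nop
9. deliver 2→0:  <0:foll t1 w>
10. deliver 0→2:  nop
11. timeout(2):  <2:cand t2 w>
12. deliver 2→1:  <1:foll t2 w>
13. deliver 1→2:  <2:lead t2 w>
14. propose(2,'x'):  <2:lead t2 w,x>
15. propose(2,'r'):  <2:lead t2 w,x,r>
16. deliver 2→0:  <0:foll t2 w>
17. deliver 0→2:  nop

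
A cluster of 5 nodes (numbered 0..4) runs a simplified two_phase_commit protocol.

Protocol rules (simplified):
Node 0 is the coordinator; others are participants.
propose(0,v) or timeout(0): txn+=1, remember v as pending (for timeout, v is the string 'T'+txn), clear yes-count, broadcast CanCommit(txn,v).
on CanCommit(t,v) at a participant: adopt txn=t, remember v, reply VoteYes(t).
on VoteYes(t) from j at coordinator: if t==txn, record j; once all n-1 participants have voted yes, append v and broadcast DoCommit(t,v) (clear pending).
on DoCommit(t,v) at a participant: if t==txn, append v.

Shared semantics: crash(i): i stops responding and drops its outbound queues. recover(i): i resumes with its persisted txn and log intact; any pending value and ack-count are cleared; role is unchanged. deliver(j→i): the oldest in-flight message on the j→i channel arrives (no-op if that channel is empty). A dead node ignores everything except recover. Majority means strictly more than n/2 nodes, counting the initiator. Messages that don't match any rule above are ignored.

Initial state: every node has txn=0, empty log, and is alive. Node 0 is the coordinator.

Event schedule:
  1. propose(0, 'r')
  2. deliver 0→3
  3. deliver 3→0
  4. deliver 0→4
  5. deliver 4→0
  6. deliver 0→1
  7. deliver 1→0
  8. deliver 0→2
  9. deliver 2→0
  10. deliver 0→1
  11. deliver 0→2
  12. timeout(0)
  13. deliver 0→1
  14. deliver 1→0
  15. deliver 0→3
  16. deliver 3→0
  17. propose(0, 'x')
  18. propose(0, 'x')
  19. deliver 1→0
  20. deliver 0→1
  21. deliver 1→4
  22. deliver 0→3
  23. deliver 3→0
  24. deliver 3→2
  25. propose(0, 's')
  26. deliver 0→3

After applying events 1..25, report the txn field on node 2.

1

step 1 propose(0,'r'): 0={coor,t=1,log=-}
step 2 deliver 0→3: 3={part,t=1,log=-}
step 3 deliver 3→0: —
step 4 deliver 0→4: 4={part,t=1,log=-}
step 5 deliver 4→0: —
step 6 deliver 0→1: 1={part,t=1,log=-}
step 7 deliver 1→0: —
step 8 deliver 0→2: 2={part,t=1,log=-}
step 9 deliver 2→0: 0={coor,t=1,log=r}
step 10 deliver 0→1: 1={part,t=1,log=r}
step 11 deliver 0→2: 2={part,t=1,log=r}
step 12 timeout(0): 0={coor,t=2,log=r}
step 13 deliver 0→1: 1={part,t=2,log=r}
step 14 deliver 1→0: —
step 15 deliver 0→3: 3={part,t=1,log=r}
step 16 deliver 3→0: —
step 17 propose(0,'x'): 0={coor,t=3,log=r}
step 18 propose(0,'x'): 0={coor,t=4,log=r}
step 19 deliver 1→0: —
step 20 deliver 0→1: 1={part,t=3,log=r}
step 21 deliver 1→4: —
step 22 deliver 0→3: 3={part,t=2,log=r}
step 23 deliver 3→0: —
step 24 deliver 3→2: —
step 25 propose(0,'s'): 0={coor,t=5,log=r}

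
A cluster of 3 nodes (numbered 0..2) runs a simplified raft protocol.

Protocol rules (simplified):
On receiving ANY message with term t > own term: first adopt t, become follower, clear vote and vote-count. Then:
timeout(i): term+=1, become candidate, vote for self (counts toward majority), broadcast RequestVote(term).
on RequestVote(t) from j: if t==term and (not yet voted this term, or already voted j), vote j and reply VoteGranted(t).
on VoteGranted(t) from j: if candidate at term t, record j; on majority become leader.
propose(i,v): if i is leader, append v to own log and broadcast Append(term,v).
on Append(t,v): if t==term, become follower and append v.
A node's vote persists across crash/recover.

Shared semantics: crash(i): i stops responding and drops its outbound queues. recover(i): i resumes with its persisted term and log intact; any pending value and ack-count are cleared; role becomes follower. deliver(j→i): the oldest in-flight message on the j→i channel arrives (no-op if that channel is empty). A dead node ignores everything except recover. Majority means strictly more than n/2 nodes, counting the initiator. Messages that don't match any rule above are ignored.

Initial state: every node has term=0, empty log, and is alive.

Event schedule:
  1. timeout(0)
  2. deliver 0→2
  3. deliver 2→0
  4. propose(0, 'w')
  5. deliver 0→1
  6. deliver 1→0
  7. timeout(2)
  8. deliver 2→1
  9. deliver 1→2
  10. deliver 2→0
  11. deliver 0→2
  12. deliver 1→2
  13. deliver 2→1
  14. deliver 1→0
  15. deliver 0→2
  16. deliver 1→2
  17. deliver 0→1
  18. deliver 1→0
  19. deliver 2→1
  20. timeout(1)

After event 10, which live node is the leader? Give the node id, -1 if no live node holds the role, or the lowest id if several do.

2

e1 timeout(0): 0[cand,t=1,-]
e2 deliver 0→2: 2[foll,t=1,-]
e3 deliver 2→0: 0[lead,t=1,-]
e4 propose(0,'w'): 0[lead,t=1,w]
e5 deliver 0→1: 1[foll,t=1,-]
e6 deliver 1→0: ·
e7 timeout(2): 2[cand,t=2,-]
e8 deliver 2→1: 1[foll,t=2,-]
e9 deliver 1→2: 2[lead,t=2,-]
e10 deliver 2→0: 0[foll,t=2,w]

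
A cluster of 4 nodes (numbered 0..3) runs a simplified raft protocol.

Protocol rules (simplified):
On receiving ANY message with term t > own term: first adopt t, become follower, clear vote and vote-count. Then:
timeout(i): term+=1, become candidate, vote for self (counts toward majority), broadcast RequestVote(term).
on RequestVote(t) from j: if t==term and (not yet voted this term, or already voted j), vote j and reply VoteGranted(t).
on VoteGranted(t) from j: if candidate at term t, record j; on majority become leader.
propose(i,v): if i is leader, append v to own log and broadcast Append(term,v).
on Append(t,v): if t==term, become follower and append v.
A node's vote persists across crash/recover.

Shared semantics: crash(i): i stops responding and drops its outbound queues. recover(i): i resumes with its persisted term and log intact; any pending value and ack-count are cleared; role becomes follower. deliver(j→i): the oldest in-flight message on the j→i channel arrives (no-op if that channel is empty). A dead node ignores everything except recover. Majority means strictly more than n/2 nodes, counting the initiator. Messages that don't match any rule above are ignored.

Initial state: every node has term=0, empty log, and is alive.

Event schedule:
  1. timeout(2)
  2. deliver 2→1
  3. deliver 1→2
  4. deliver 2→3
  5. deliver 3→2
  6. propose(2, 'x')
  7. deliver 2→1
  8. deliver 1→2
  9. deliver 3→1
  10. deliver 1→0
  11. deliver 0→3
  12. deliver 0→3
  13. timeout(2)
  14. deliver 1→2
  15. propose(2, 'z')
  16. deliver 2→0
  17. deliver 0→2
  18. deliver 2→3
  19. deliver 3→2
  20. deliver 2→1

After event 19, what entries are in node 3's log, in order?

[1] timeout(2) → N2(cand t1 [-])
[2] deliver 2→1 → N1(foll t1 [-])
[3] deliver 1→2 → ∅
[4] deliver 2→3 → N3(foll t1 [-])
[5] deliver 3→2 → N2(lead t1 [-])
[6] propose(2,'x') → N2(lead t1 [x])
[7] deliver 2→1 → N1(foll t1 [x])
[8] deliver 1→2 → ∅
[9] deliver 3→1 → ∅
[10] deliver 1→0 → ∅
[11] deliver 0→3 → ∅
[12] deliver 0→3 → ∅
[13] timeout(2) → N2(cand t2 [x])
[14] deliver 1→2 → ∅
[15] propose(2,'z') → ∅
[16] deliver 2→0 → N0(foll t1 [-])
[17] deliver 0→2 → ∅
[18] deliver 2→3 → N3(foll t1 [x])
[19] deliver 3→2 → ∅

x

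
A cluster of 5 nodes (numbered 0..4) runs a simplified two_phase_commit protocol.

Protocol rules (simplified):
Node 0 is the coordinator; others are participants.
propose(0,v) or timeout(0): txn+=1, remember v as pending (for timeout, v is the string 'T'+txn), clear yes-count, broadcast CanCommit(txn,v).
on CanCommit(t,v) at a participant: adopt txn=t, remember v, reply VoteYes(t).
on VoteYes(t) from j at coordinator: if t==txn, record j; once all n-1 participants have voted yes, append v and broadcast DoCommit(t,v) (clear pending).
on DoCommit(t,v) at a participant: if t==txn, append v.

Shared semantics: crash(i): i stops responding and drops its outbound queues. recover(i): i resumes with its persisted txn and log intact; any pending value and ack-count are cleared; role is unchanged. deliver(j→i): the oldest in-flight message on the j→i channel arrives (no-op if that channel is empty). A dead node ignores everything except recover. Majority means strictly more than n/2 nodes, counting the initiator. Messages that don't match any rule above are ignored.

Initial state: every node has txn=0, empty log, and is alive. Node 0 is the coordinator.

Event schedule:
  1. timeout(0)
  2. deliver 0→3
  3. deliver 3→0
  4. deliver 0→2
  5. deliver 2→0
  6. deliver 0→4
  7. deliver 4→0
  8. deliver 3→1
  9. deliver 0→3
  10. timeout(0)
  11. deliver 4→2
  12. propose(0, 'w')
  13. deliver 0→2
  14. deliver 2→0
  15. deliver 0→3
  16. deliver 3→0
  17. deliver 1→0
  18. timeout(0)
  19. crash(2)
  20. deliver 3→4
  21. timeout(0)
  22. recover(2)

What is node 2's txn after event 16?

1. timeout(0):  <0:coor t1 ->
2. deliver 0→3:  <3:part t1 ->
3. deliver 3→0:  nop
4. deliver 0→2:  <2:part t1 ->
5. deliver 2→0:  nop
6. deliver 0→4:  <4:part t1 ->
7. deliver 4→0:  nop
8. deliver 3→1:  nop
9. deliver 0→3:  nop
10. timeout(0):  <0:coor t2 ->
11. deliver 4→2:  nop
12. propose(0,'w'):  <0:coor t3 ->
13. deliver 0→2:  <2:part t2 ->
14. deliver 2→0:  nop
15. deliver 0→3:  <3:part t2 ->
16. deliver 3→0:  nop

2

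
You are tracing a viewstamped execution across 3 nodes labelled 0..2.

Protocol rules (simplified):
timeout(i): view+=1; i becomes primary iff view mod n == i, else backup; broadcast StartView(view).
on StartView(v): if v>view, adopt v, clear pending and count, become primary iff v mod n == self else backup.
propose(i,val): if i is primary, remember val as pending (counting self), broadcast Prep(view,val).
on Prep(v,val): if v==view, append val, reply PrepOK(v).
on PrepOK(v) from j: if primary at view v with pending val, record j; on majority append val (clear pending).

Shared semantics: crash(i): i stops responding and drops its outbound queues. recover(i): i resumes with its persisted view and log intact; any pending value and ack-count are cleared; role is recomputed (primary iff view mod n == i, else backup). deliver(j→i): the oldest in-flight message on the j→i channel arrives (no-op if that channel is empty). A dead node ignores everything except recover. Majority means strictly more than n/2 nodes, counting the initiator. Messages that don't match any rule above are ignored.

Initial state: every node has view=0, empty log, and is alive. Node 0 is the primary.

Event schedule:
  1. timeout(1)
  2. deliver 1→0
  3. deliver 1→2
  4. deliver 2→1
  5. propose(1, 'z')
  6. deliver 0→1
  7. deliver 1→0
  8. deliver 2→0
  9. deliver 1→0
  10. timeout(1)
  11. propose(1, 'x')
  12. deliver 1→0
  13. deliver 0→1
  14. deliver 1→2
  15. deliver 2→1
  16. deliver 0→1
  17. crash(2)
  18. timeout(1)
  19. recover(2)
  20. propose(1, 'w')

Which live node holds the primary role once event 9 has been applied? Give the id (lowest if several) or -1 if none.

1

1. timeout(1):  <1:prim v1 ->
2. deliver 1→0:  <0:back v1 ->
3. deliver 1→2:  <2:back v1 ->
4. deliver 2→1:  nop
5. propose(1,'z'):  nop
6. deliver 0→1:  nop
7. deliver 1→0:  <0:back v1 z>
8. deliver 2→0:  nop
9. deliver 1→0:  nop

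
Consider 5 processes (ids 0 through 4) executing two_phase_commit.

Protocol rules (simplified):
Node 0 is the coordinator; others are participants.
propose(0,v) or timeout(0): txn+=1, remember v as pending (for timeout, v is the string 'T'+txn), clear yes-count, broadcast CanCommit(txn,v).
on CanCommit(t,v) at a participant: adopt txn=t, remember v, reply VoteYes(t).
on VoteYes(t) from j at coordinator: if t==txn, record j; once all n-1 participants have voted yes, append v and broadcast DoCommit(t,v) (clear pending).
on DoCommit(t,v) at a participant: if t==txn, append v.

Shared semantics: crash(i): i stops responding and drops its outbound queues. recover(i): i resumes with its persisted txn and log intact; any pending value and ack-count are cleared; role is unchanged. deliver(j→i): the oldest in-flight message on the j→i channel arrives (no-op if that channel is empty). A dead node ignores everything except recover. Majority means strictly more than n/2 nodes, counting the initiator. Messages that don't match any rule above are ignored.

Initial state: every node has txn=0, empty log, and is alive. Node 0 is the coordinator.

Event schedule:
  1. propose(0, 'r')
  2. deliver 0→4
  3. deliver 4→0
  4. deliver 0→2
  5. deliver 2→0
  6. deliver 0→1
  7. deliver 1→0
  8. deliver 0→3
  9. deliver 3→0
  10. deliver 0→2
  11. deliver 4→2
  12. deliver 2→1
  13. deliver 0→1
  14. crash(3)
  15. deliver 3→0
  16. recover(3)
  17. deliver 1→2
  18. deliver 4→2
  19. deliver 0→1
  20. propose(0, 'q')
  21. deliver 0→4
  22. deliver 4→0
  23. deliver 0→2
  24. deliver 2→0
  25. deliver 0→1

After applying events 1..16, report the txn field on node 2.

step 1 propose(0,'r'): 0={coor,t=1,log=-}
step 2 deliver 0→4: 4={part,t=1,log=-}
step 3 deliver 4→0: —
step 4 deliver 0→2: 2={part,t=1,log=-}
step 5 deliver 2→0: —
step 6 deliver 0→1: 1={part,t=1,log=-}
step 7 deliver 1→0: —
step 8 deliver 0→3: 3={part,t=1,log=-}
step 9 deliver 3→0: 0={coor,t=1,log=r}
step 10 deliver 0→2: 2={part,t=1,log=r}
step 11 deliver 4→2: —
step 12 deliver 2→1: —
step 13 deliver 0→1: 1={part,t=1,log=r}
step 14 crash(3): 3={✗part,t=1,log=-}
step 15 deliver 3→0: —
step 16 recover(3): 3={part,t=1,log=-}

1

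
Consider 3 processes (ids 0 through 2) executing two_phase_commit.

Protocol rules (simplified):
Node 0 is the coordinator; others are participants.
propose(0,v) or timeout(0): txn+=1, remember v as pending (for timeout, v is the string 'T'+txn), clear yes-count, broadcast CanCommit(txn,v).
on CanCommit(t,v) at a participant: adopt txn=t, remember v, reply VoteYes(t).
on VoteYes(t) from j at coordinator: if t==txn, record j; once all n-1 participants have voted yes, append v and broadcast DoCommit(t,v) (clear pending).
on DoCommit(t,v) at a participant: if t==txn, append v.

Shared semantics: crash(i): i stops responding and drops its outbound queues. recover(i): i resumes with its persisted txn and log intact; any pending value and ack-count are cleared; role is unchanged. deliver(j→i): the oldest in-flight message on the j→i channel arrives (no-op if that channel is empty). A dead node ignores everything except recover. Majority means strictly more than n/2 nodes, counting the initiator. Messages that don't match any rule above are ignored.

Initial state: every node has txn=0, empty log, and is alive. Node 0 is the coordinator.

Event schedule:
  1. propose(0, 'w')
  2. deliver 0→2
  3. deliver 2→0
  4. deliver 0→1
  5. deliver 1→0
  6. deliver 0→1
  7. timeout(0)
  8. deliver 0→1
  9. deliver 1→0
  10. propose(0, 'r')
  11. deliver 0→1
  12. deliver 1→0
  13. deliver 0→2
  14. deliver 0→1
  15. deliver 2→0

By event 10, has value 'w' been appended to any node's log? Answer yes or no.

step 1 propose(0,'w'): 0={coor,t=1,log=-}
step 2 deliver 0→2: 2={part,t=1,log=-}
step 3 deliver 2→0: —
step 4 deliver 0→1: 1={part,t=1,log=-}
step 5 deliver 1→0: 0={coor,t=1,log=w}
step 6 deliver 0→1: 1={part,t=1,log=w}
step 7 timeout(0): 0={coor,t=2,log=w}
step 8 deliver 0→1: 1={part,t=2,log=w}
step 9 deliver 1→0: —
step 10 propose(0,'r'): 0={coor,t=3,log=w}

yes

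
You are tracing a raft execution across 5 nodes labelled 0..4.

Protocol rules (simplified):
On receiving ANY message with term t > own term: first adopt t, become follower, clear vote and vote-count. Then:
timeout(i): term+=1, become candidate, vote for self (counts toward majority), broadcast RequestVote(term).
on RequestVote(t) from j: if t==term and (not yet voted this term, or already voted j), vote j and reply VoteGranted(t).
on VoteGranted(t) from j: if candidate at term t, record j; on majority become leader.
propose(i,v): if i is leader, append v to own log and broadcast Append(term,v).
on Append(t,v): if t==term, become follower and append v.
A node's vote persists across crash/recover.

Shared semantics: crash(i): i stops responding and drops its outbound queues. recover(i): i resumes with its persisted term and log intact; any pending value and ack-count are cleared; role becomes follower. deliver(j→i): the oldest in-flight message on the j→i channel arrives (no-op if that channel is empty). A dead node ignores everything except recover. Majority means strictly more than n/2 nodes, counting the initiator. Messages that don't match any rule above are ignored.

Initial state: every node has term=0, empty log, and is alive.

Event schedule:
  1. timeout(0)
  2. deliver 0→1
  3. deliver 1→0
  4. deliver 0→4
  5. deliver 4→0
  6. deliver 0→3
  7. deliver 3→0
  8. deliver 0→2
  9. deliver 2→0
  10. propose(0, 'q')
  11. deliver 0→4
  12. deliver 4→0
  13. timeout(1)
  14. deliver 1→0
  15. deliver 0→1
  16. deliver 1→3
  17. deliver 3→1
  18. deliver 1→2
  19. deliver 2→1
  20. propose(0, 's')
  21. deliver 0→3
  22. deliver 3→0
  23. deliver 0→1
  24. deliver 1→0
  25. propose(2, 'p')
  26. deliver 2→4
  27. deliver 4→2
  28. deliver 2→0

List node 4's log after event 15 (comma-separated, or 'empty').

q

[1] timeout(0) → N0(cand t1 [-])
[2] deliver 0→1 → N1(foll t1 [-])
[3] deliver 1→0 → ∅
[4] deliver 0→4 → N4(foll t1 [-])
[5] deliver 4→0 → N0(lead t1 [-])
[6] deliver 0→3 → N3(foll t1 [-])
[7] deliver 3→0 → ∅
[8] deliver 0→2 → N2(foll t1 [-])
[9] deliver 2→0 → ∅
[10] propose(0,'q') → N0(lead t1 [q])
[11] deliver 0→4 → N4(foll t1 [q])
[12] deliver 4→0 → ∅
[13] timeout(1) → N1(cand t2 [-])
[14] deliver 1→0 → N0(foll t2 [q])
[15] deliver 0→1 → ∅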